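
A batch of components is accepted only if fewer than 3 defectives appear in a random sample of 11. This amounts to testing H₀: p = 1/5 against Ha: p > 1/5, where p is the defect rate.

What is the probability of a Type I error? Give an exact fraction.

3736313/9765625

α = P(reject H₀ | H₀ true) = P(X ≥ 3 | p = 1/5), X ~ Binomial(11, 1/5).
Computing the lower-tail complement: 1 − 6029312/9765625 = 3736313/9765625.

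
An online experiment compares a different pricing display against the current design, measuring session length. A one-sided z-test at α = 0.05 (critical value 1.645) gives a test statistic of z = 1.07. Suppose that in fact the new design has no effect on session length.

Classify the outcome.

Neither — the decision is correct.

The conventional null hypothesis is that the new design has no effect on session length.
Since z = 1.07 ≤ z* = 1.645, H₀ is not rejected.
H₀ is true (actually the new design has no effect on session length).
The decision matches the true state — no error.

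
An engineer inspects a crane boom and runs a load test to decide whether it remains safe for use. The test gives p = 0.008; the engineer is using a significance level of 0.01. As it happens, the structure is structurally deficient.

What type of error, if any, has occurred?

No error (correct decision).

The conventional null hypothesis is that the structure meets the required load capacity (safe).
Since p = 0.008 < α = 0.01, H₀ is rejected.
H₀ is false (actually the structure is structurally deficient).
The decision matches the true state — no error.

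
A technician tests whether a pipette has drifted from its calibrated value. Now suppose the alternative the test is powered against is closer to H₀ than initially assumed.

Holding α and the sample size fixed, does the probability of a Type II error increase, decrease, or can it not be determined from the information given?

It increases.

When the true parameter is near the null value, the test has a harder time distinguishing Ha from H₀.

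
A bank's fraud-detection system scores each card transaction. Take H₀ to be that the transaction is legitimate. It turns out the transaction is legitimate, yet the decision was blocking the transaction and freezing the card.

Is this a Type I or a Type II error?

Type I error

'Blocking the transaction and freezing the card' corresponds to rejecting H₀.
H₀ was rejected but H₀ is true — a Type I error (false positive).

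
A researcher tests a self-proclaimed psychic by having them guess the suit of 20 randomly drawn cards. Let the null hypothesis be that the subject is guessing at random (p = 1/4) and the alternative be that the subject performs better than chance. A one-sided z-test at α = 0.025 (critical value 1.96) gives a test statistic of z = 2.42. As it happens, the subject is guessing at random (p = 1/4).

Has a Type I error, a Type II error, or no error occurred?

Since z = 2.42 > z* = 1.96, H₀ is rejected.
H₀ is true (actually the subject is guessing at random (p = 1/4)).
Rejecting a true H₀ is a Type I error.

Type I error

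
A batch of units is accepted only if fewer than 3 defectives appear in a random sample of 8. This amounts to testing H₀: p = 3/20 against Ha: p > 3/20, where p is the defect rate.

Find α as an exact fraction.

2693447019/25600000000

α = P(reject H₀ | H₀ true) = P(X ≥ 3 | p = 3/20), X ~ Binomial(8, 3/20).
Computing the lower-tail complement: 1 − 22906552981/25600000000 = 2693447019/25600000000.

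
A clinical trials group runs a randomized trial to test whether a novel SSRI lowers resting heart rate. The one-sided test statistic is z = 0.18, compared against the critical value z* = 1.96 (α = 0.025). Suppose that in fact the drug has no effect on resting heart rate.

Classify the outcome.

No error — this is a correct decision.

The conventional null hypothesis is that the drug has no effect on resting heart rate.
Since z = 0.18 ≤ z* = 1.96, H₀ is not rejected.
H₀ is true (actually the drug has no effect on resting heart rate).
The decision matches the true state — no error.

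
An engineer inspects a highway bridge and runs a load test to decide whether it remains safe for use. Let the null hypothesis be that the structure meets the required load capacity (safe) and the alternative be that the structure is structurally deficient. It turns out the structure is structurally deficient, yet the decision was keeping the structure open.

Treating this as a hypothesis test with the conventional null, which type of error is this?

'Keeping the structure open' corresponds to failing to reject H₀.
H₀ was not rejected but H₀ is false — a Type II error (false negative).

Type II error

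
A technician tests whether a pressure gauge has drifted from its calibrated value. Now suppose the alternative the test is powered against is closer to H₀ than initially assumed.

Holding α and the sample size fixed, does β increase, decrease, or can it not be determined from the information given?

It increases.

A smaller departure from H₀ means the test statistic under Ha is distributed closer to where it would be under H₀; rejection becomes less likely.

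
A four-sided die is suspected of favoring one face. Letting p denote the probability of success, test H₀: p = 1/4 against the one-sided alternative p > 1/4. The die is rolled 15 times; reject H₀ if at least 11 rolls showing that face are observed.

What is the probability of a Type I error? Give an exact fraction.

α = P(reject H₀ | H₀ true) = P(Y ≥ 11 | p = 1/4), with Y ~ Binomial(15, 1/4).
Summing C(15,j)(1/4)^j(3/4)^{15−j} for j = 11,…,15 gives 123841/1073741824.

123841/1073741824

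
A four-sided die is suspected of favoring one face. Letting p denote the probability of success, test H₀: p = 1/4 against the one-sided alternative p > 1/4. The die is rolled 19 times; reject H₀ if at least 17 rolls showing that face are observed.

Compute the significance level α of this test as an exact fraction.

1597/274877906944

α = P(reject H₀ | H₀ true) = P(Y ≥ 17 | p = 1/4), with Y ~ Binomial(19, 1/4).
Summing C(19,j)(1/4)^j(3/4)^{19−j} for j = 17,…,19 gives 1597/274877906944.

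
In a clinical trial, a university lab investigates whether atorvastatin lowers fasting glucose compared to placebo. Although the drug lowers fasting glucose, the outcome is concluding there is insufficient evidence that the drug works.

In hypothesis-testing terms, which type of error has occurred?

Type II error

The null hypothesis here is that the drug has no effect on fasting glucose.
'Concluding there is insufficient evidence that the drug works' corresponds to failing to reject H₀.
H₀ was not rejected but H₀ is false — a Type II error (false negative).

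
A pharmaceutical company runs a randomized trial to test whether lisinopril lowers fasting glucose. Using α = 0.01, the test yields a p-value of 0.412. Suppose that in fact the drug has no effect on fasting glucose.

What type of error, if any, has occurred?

The conventional null hypothesis is that the drug has no effect on fasting glucose.
Since p = 0.412 ≥ α = 0.01, H₀ is not rejected.
H₀ is true (actually the drug has no effect on fasting glucose).
The decision matches the true state — no error.

Neither — the decision is correct.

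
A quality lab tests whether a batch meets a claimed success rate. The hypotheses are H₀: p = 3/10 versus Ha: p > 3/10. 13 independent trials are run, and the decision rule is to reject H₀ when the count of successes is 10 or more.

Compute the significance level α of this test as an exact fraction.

651960009/1000000000000

Under H₀, K ~ Binomial(13, 3/10), and α = P(K ≥ 10).
Adding the binomial terms for j = 10 through 13 with p = 3/10 yields 651960009/1000000000000.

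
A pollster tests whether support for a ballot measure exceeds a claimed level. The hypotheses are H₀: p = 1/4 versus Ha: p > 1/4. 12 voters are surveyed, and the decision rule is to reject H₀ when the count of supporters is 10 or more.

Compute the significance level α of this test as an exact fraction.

The Type I error probability is α = P(X ≥ 10) computed under H₀, where X ~ Binomial(12, 1/4).
Adding the binomial terms for j = 10 through 12 with p = 1/4 yields 631/16777216.

631/16777216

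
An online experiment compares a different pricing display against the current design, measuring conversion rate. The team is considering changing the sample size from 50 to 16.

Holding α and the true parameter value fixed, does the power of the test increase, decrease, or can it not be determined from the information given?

With less data the test statistic is noisier; under Ha, more outcomes land inside the acceptance region.
Since power = 1 − β and β increases, power decreases.

It decreases.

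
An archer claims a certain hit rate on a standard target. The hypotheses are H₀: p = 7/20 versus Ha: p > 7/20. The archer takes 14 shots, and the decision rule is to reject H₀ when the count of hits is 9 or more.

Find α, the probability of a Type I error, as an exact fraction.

39884294187407537/1638400000000000000

Under H₀, S ~ Binomial(14, 7/20), and α = P(S ≥ 9).
Summing C(14,j)(7/20)^j(13/20)^{14−j} for j = 9,…,14 gives 39884294187407537/1638400000000000000.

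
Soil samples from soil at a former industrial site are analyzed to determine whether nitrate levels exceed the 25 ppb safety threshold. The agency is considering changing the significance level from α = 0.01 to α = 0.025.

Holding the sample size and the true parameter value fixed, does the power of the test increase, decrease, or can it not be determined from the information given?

It increases.

Relaxing α lowers the evidence threshold; under Ha, outcomes that previously fell short now trigger rejection.
Since power = 1 − β and β decreases, power increases.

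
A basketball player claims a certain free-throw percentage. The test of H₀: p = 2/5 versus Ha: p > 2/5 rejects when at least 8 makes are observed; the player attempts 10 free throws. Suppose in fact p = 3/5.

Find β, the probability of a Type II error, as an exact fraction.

A Type II error is failing to reject when Ha holds: with p = 3/5, β = P(X ≤ 7).
Adding the binomial probabilities P(X=0)+…+P(X=7) at p = 3/5 gives 8131936/9765625.

8131936/9765625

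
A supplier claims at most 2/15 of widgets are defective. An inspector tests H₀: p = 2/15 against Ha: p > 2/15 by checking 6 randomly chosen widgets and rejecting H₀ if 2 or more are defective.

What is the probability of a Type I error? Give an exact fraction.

84332/455625

Under H₀, X ~ Binomial(6, 2/15); the Type I error rate is P(X ≥ 2).
Via the complement, α = 1 − Σ_{j=0}^{1} C(6,j)(2/15)^j(13/15)^{6-j} = 84332/455625.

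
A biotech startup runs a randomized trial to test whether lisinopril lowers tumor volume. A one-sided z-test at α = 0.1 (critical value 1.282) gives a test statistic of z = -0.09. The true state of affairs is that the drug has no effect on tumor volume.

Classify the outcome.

The conventional null hypothesis is that the drug has no effect on tumor volume.
Since z = -0.09 ≤ z* = 1.282, H₀ is not rejected.
H₀ is true (actually the drug has no effect on tumor volume).
The decision matches the true state — no error.

Neither — the decision is correct.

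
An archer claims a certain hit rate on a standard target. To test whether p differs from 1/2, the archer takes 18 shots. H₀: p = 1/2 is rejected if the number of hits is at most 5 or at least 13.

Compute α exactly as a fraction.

1577/16384

Under H₀, K ~ Binomial(18, 1/2); α is the probability of landing in either tail, P(K ≤ 5) + P(K ≥ 13).
By symmetry, α = 2·P(K ≤ 5) = 2·(1 + 18 + 153 + 816 + 3060 + 8568)/262144 = 25232/262144 = 1577/16384.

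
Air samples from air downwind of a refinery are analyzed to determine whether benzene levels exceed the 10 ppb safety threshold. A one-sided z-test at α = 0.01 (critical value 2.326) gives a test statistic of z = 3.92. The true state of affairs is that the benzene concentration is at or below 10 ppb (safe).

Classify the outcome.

The conventional null hypothesis is that the benzene concentration is at or below 10 ppb (safe).
Since z = 3.92 > z* = 2.326, H₀ is rejected.
H₀ is true (actually the benzene concentration is at or below 10 ppb (safe)).
Rejecting a true H₀ is a Type I error.

Type I error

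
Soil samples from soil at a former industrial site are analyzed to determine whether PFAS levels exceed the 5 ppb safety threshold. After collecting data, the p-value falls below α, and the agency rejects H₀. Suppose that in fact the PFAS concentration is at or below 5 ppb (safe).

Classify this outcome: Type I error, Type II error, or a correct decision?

Type I error

The conventional null hypothesis here is that the PFAS concentration is at or below 5 ppb (safe).
H₀ was rejected, but H₀ is actually true.
Rejecting a true null hypothesis is a Type I error (false positive).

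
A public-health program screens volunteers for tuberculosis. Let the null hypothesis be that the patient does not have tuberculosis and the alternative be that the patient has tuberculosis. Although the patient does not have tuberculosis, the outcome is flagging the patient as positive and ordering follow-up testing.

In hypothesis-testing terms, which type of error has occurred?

'Flagging the patient as positive and ordering follow-up testing' corresponds to rejecting H₀.
H₀ was rejected but H₀ is true — a Type I error (false positive).

Type I error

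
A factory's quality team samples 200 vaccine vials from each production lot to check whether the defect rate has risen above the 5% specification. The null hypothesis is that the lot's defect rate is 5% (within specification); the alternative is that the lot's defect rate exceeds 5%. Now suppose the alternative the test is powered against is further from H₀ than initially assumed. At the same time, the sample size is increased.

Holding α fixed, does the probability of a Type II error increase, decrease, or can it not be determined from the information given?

The further the true parameter sits from the null value, the more of the Ha sampling distribution falls in the rejection region. Increasing n separates the H₀ and Ha sampling distributions, so under Ha fewer outcomes land in the acceptance region. Both changes push β in the same direction.

It decreases.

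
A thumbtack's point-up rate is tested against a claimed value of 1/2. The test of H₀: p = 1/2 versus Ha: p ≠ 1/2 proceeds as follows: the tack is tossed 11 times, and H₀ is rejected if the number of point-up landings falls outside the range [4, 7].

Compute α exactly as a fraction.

Under H₀, X ~ Binomial(11, 1/2); α is the probability of landing in either tail, P(X ≤ 3) + P(X ≥ 8).
Each tail has probability (1 + 11 + 55 + 165)/2048; doubling gives α = 464/2048 = 29/128.

29/128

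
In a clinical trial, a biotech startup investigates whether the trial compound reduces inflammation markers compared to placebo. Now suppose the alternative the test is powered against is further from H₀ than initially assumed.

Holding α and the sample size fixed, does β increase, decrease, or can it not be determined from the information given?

The further the true parameter sits from the null value, the more of the Ha sampling distribution falls in the rejection region.

It decreases.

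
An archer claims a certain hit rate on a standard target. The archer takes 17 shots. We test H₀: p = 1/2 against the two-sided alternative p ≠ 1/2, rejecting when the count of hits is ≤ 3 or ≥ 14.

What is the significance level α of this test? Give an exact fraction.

417/32768

The significance level is the null-hypothesis probability of the rejection region {≤3} ∪ {≥14}.
Each tail has probability (1 + 17 + 136 + 680)/131072; doubling gives α = 1668/131072 = 417/32768.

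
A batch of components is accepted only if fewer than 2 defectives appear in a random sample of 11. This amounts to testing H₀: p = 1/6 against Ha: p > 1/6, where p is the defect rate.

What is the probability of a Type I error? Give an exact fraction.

12909191/22674816

Under H₀, X ~ Binomial(11, 1/6); the Type I error rate is P(X ≥ 2).
Via the complement, α = 1 − Σ_{j=0}^{1} C(11,j)(1/6)^j(5/6)^{11-j} = 12909191/22674816.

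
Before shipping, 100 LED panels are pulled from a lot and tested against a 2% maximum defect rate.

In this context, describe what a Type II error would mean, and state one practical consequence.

A Type II error would mean concluding that the lot's defect rate is 2% (within specification) (or at least failing to establish that the lot's defect rate exceeds 2%) when in fact the lot's defect rate exceeds 2%. Consequence: defective units reach the field, triggering recalls or failures.

With the conventional null hypothesis that the lot's defect rate is 2% (within specification):
A Type II error is failing to reject H₀ when H₀ is false.
Here that means accepting the lot and shipping it when actually the lot's defect rate exceeds 2%.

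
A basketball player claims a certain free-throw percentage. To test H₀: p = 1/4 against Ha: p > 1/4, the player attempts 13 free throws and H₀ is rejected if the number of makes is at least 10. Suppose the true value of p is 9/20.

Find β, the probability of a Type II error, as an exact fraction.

A Type II error is failing to reject when Ha holds: with p = 9/20, β = P(X ≤ 9).
Summing C(13,j)·(9/20)^j·(11/20)^{13-j} for j = 0..9 gives 501584974994213/512000000000000.

501584974994213/512000000000000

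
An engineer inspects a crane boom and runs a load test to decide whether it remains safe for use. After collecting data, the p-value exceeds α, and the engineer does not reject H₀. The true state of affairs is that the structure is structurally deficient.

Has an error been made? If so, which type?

Type II error

The conventional null hypothesis here is that the structure meets the required load capacity (safe).
H₀ was not rejected, but H₀ is actually false.
Failing to reject a false null hypothesis is a Type II error (false negative).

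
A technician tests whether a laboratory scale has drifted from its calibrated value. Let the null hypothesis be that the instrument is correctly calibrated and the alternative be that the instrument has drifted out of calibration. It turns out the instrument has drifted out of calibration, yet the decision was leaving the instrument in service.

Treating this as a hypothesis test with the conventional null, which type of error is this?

Type II error

'Leaving the instrument in service' corresponds to failing to reject H₀.
H₀ was not rejected but H₀ is false — a Type II error (false negative).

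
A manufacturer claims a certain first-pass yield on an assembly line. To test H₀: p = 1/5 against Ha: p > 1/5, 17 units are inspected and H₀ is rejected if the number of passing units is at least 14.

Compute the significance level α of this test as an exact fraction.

Under H₀, K ~ Binomial(17, 1/5), and α = P(K ≥ 14).
Summing C(17,j)(1/5)^j(4/5)^{17−j} for j = 14,…,17 gives 9153/152587890625.

9153/152587890625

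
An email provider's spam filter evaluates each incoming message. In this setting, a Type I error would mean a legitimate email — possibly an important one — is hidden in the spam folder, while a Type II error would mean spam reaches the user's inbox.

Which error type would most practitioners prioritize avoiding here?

The Type I consequence (a legitimate email — possibly an important one — is hidden in the spam folder) is more severe than the Type II consequence (spam reaches the user's inbox).

Type I error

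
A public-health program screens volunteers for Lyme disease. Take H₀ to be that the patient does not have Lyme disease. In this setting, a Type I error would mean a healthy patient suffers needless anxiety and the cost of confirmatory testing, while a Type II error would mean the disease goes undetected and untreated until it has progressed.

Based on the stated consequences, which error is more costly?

The Type II consequence (the disease goes undetected and untreated until it has progressed) is more severe than the Type I consequence (a healthy patient suffers needless anxiety and the cost of confirmatory testing).

Type II error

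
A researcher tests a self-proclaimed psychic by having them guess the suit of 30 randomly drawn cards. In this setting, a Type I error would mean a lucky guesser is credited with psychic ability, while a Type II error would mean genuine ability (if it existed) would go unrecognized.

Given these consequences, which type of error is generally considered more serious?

Type I error

The Type I consequence (a lucky guesser is credited with psychic ability) is more severe than the Type II consequence (genuine ability (if it existed) would go unrecognized).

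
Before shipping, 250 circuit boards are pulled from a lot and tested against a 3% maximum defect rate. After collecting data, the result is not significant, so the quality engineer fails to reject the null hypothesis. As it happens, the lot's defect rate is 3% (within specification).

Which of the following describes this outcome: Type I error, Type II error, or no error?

Neither — the decision is correct.

The conventional null hypothesis here is that the lot's defect rate is 3% (within specification).
The test retained a true H₀ — the decision matches the true state.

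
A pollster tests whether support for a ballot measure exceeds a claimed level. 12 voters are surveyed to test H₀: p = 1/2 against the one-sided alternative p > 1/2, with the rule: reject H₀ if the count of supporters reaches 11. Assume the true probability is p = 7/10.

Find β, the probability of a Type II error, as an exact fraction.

914974950051/1000000000000

Under the alternative p = 7/10, Y ~ Binomial(12, 7/10); β is the probability the test does not reject, P(Y < 11).
Equivalently, β = 1 − P(Y ≥ 11) = 914974950051/1000000000000.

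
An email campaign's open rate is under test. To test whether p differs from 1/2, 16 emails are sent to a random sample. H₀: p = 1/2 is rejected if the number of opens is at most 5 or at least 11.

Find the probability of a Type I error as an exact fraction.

α = P(X ≤ 5 or X ≥ 11 | p = 1/2), X ~ Binomial(16, 1/2).
By symmetry, α = 2·P(X ≤ 5) = 2·(1 + 16 + 120 + 560 + 1820 + 4368)/65536 = 13770/65536 = 6885/32768.

6885/32768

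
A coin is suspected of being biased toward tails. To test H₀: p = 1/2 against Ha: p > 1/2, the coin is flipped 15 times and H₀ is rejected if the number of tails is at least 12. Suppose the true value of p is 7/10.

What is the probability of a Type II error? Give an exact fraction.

87891509014119/125000000000000

β = P(fail to reject H₀ | Ha true) = P(K ≤ 11 | p = 7/10), K ~ Binomial(15, 7/10).
Summing C(15,j)·(7/10)^j·(3/10)^{15-j} for j = 0..11 gives 87891509014119/125000000000000.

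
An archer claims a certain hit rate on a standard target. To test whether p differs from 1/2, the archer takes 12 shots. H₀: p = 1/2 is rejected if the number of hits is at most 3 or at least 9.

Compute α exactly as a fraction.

299/2048

The significance level is the null-hypothesis probability of the rejection region {≤3} ∪ {≥9}.
The two tails are symmetric, so α = 2·(1 + 12 + 66 + 220)/2^12 = 598/4096 = 299/2048.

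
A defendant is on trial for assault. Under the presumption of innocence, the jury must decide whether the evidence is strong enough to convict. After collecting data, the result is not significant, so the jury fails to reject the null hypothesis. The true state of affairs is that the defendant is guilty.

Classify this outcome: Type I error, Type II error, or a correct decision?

Type II error

The conventional null hypothesis here is that the defendant is innocent.
H₀ was not rejected, but H₀ is actually false.
Failing to reject a false null hypothesis is a Type II error (false negative).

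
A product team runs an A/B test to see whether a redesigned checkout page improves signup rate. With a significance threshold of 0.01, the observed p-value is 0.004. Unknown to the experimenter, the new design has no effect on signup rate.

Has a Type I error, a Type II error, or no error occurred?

The conventional null hypothesis is that the new design has no effect on signup rate.
Since p = 0.004 < α = 0.01, H₀ is rejected.
H₀ is true (actually the new design has no effect on signup rate).
Rejecting a true H₀ is a Type I error.

Type I error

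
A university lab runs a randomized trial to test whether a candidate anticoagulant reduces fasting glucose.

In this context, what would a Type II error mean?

With the conventional null hypothesis that the drug has no effect on fasting glucose:
A Type II error is failing to reject H₀ when H₀ is false.
Here that means concluding there is insufficient evidence that the drug works when actually the drug reduces fasting glucose.

A Type II error would mean concluding that the drug has no effect on fasting glucose (or at least failing to establish that the drug reduces fasting glucose) when in fact the drug reduces fasting glucose.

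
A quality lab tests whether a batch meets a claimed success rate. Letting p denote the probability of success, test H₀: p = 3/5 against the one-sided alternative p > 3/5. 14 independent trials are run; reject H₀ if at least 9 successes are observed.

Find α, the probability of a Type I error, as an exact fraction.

2965421097/6103515625

Under H₀, S ~ Binomial(14, 3/5), and α = P(S ≥ 9).
Adding the binomial terms for j = 9 through 14 with p = 3/5 yields 2965421097/6103515625.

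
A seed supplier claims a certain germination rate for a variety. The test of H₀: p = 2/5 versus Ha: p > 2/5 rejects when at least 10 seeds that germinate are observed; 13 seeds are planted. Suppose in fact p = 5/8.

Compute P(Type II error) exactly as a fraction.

107331531597/137438953472

β = P(fail to reject H₀ | Ha true) = P(X ≤ 9 | p = 5/8), X ~ Binomial(13, 5/8).
Summing C(13,j)·(5/8)^j·(3/8)^{13-j} for j = 0..9 gives 107331531597/137438953472.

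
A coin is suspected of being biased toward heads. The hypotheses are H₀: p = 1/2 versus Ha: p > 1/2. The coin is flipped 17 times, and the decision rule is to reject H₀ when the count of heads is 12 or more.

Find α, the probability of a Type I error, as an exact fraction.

4701/65536

Under H₀, X ~ Binomial(17, 1/2), and α = P(X ≥ 12).
That's C(17,12) + C(17,13) + C(17,14) + C(17,15) + C(17,16) + C(17,17) over 2^17, i.e. (6188 + 2380 + 680 + 136 + 17 + 1)/131072 = 9402/131072 = 4701/65536.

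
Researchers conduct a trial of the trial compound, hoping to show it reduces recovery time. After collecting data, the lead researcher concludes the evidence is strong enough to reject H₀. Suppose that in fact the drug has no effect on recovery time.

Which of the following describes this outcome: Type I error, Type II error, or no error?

Type I error

The conventional null hypothesis here is that the drug has no effect on recovery time.
H₀ was rejected, but H₀ is actually true.
Rejecting a true null hypothesis is a Type I error (false positive).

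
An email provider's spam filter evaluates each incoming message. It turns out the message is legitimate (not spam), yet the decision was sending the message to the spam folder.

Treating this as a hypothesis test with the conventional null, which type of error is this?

Type I error

The null hypothesis here is that the message is legitimate (not spam).
'Sending the message to the spam folder' corresponds to rejecting H₀.
H₀ was rejected but H₀ is true — a Type I error (false positive).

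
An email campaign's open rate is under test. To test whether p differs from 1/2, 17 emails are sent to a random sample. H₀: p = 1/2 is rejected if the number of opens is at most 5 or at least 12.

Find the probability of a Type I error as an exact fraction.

Under H₀, Y ~ Binomial(17, 1/2); α is the probability of landing in either tail, P(Y ≤ 5) + P(Y ≥ 12).
By symmetry, α = 2·P(Y ≤ 5) = 2·(1 + 17 + 136 + 680 + 2380 + 6188)/131072 = 18804/131072 = 4701/32768.

4701/32768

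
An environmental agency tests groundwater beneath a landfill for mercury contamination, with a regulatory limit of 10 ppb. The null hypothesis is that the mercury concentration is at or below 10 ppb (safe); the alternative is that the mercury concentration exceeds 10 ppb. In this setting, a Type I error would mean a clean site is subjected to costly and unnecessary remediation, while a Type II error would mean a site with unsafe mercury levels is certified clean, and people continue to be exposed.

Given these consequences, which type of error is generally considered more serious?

The Type II consequence (a site with unsafe mercury levels is certified clean, and people continue to be exposed) is more severe than the Type I consequence (a clean site is subjected to costly and unnecessary remediation).

Type II error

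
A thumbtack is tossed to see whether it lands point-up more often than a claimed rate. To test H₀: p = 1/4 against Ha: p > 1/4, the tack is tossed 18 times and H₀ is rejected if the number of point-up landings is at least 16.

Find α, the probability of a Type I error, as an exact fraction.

α = P(reject H₀ | H₀ true) = P(Y ≥ 16 | p = 1/4), with Y ~ Binomial(18, 1/4).
P(Y ≥ 16) = Σ_{j=16}^{18} C(18,j)·(1/4)^j·(3/4)^{18-j} = 179/8589934592.

179/8589934592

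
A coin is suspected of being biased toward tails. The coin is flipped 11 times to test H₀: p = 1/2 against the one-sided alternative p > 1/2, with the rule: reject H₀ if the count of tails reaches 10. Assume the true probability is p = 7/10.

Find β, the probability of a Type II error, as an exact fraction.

A Type II error is failing to reject when Ha holds: with p = 7/10, β = P(X ≤ 9).
Adding the binomial probabilities P(X=0)+…+P(X=9) at p = 7/10 gives 2217524751/2500000000.

2217524751/2500000000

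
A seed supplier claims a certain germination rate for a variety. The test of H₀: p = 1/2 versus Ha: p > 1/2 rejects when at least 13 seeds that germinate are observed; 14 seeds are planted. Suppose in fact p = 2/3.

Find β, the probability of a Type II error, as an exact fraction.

4651897/4782969

β = P(fail to reject H₀ | Ha true) = P(X ≤ 12 | p = 2/3), X ~ Binomial(14, 2/3).
Summing C(14,j)·(2/3)^j·(1/3)^{14-j} for j = 0..12 gives 4651897/4782969.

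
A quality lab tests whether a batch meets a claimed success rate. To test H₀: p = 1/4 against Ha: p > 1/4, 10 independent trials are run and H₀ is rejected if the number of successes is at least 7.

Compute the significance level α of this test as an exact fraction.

Under H₀, Y ~ Binomial(10, 1/4), and α = P(Y ≥ 7).
Summing C(10,j)(1/4)^j(3/4)^{10−j} for j = 7,…,10 gives 919/262144.

919/262144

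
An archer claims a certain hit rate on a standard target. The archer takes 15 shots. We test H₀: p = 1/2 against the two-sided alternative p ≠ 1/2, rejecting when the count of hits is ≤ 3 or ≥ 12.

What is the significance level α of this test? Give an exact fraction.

Under H₀, K ~ Binomial(15, 1/2); α is the probability of landing in either tail, P(K ≤ 3) + P(K ≥ 12).
By symmetry, α = 2·P(K ≤ 3) = 2·(1 + 15 + 105 + 455)/32768 = 1152/32768 = 9/256.

9/256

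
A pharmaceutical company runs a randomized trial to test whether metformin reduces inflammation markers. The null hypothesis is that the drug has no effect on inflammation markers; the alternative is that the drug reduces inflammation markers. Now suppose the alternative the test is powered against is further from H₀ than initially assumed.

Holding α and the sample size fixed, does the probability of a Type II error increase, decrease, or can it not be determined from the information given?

It decreases.

The further the true parameter sits from the null value, the more of the Ha sampling distribution falls in the rejection region.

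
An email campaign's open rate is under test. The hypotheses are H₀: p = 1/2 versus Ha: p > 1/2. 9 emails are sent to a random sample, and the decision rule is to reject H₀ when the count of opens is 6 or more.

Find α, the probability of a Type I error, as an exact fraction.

65/256

α = P(reject H₀ | H₀ true) = P(K ≥ 6 | p = 1/2), with K ~ Binomial(9, 1/2).
P(K ≥ 6) = [C(9,6) + C(9,7) + C(9,8) + C(9,9)] / 2^9 = (84 + 36 + 9 + 1) / 512 = 130/512 = 65/256.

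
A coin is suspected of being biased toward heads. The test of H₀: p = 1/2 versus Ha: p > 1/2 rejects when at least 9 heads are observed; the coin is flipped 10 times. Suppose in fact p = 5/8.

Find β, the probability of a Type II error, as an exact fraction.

1005382449/1073741824

β = P(fail to reject H₀ | Ha true) = P(S ≤ 8 | p = 5/8), S ~ Binomial(10, 5/8).
Summing C(10,j)·(5/8)^j·(3/8)^{10-j} for j = 0..8 gives 1005382449/1073741824.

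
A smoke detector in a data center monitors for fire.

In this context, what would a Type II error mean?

A Type II error would mean concluding that there is no fire (or at least failing to establish that there is a fire) when in fact there is a fire.

With the conventional null hypothesis that there is no fire:
A Type II error is failing to reject H₀ when H₀ is false.
Here that means remaining silent when actually there is a fire.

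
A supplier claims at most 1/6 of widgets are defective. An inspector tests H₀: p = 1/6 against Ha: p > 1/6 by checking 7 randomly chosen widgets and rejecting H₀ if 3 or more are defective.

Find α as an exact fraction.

331/3456

Under H₀, X ~ Binomial(7, 1/6); the Type I error rate is P(X ≥ 3).
Via the complement, α = 1 − Σ_{j=0}^{2} C(7,j)(1/6)^j(5/6)^{7-j} = 331/3456.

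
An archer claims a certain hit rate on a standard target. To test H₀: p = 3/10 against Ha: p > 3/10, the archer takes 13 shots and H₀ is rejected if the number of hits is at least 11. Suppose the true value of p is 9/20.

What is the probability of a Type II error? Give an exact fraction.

40790448134932573/40960000000000000

A Type II error is failing to reject when Ha holds: with p = 9/20, β = P(K ≤ 10).
Summing C(13,j)·(9/20)^j·(11/20)^{13-j} for j = 0..10 gives 40790448134932573/40960000000000000.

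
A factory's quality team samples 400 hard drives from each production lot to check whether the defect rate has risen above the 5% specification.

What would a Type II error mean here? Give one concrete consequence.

A Type II error would mean concluding that the lot's defect rate is 5% (within specification) (or at least failing to establish that the lot's defect rate exceeds 5%) when in fact the lot's defect rate exceeds 5%. Consequence: defective units reach the field, triggering recalls or failures.

With the conventional null hypothesis that the lot's defect rate is 5% (within specification):
A Type II error is failing to reject H₀ when H₀ is false.
Here that means accepting the lot and shipping it when actually the lot's defect rate exceeds 5%.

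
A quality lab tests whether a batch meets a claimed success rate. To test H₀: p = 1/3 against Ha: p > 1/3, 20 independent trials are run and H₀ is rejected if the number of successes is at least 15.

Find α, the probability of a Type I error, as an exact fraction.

64841/387420489

α = P(reject H₀ | H₀ true) = P(K ≥ 15 | p = 1/3), with K ~ Binomial(20, 1/3).
P(K ≥ 15) = Σ_{j=15}^{20} C(20,j)·(1/3)^j·(2/3)^{20-j} = 64841/387420489.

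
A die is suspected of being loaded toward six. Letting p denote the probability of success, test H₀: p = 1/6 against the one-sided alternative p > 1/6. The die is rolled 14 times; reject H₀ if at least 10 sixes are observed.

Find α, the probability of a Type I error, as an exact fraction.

Under H₀, K ~ Binomial(14, 1/6), and α = P(K ≥ 10).
P(K ≥ 10) = Σ_{j=10}^{14} C(14,j)·(1/6)^j·(5/6)^{14-j} = 673471/78364164096.

673471/78364164096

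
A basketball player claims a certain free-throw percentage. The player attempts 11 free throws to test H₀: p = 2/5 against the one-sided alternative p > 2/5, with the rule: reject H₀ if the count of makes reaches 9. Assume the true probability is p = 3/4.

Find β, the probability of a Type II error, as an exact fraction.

A Type II error is failing to reject when Ha holds: with p = 3/4, β = P(Y ≤ 8).
Summing C(11,j)·(3/4)^j·(1/4)^{11-j} for j = 0..8 gives 2285053/4194304.

2285053/4194304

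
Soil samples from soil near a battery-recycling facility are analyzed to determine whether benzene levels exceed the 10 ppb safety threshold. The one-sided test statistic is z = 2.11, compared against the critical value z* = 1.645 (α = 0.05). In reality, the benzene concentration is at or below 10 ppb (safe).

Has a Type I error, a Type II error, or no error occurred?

The conventional null hypothesis is that the benzene concentration is at or below 10 ppb (safe).
Since z = 2.11 > z* = 1.645, H₀ is rejected.
H₀ is true (actually the benzene concentration is at or below 10 ppb (safe)).
Rejecting a true H₀ is a Type I error.

Type I error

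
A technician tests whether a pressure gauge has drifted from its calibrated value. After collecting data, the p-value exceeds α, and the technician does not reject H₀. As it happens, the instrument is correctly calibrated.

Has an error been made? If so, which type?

The conventional null hypothesis here is that the instrument is correctly calibrated.
The test retained a true H₀ — the decision matches the true state.

No error (correct decision).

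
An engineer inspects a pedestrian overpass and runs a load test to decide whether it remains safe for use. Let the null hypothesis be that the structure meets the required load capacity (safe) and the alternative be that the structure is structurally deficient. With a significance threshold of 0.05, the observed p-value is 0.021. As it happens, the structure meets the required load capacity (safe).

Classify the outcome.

Type I error

Since p = 0.021 < α = 0.05, H₀ is rejected.
H₀ is true (actually the structure meets the required load capacity (safe)).
Rejecting a true H₀ is a Type I error.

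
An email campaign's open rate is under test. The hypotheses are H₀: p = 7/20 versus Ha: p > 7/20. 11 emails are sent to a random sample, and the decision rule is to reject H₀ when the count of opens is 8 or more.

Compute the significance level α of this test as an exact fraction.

62680681273/5120000000000

The Type I error probability is α = P(K ≥ 8) computed under H₀, where K ~ Binomial(11, 7/20).
Summing C(11,j)(7/20)^j(13/20)^{11−j} for j = 8,…,11 gives 62680681273/5120000000000.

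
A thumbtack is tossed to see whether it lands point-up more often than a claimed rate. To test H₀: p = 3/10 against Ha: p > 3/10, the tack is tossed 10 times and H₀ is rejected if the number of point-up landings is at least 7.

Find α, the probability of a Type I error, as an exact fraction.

6620049/625000000

α = P(reject H₀ | H₀ true) = P(S ≥ 7 | p = 3/10), with S ~ Binomial(10, 3/10).
P(S ≥ 7) = Σ_{j=7}^{10} C(10,j)·(3/10)^j·(7/10)^{10-j} = 6620049/625000000.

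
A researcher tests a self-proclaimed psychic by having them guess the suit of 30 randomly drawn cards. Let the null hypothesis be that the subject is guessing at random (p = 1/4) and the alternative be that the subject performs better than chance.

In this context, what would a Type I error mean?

A Type I error would mean concluding that the subject performs better than chance when in fact the subject is guessing at random (p = 1/4).

A Type I error is rejecting H₀ when H₀ is true.
Here that means concluding the subject has some ability beyond chance when actually the subject is guessing at random (p = 1/4).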